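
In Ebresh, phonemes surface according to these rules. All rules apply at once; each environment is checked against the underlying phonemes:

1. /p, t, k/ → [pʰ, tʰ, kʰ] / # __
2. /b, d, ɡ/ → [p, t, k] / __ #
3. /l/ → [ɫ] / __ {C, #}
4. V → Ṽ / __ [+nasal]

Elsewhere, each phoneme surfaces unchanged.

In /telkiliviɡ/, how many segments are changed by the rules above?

Segments that undergo a rule: /t/ → [tʰ] (rule 1); /l/ → [ɫ] (rule 3); /ɡ/ → [k] (rule 2).
All other segments surface unchanged.

3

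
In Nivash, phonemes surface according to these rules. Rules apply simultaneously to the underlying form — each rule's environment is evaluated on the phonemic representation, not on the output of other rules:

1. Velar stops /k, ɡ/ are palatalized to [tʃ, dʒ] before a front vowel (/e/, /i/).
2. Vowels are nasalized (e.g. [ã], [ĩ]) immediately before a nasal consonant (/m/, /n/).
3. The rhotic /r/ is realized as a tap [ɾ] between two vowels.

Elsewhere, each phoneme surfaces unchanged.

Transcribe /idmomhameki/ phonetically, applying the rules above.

/i/ (word-initial) is in the target of rule 2 but the environment (before a nasal consonant) is not met → [i].
/d/ — not in any rule's target class → [d].
/m/ (between /d/ and /o/) is unaffected → [m].
/o/ meets the environment for rule 2 (before a nasal consonant) → [õ].
/m/ — not in any rule's target class → [m].
/h/ — not in any rule's target class → [h].
Rule 2 applies to /a/ (between /h/ and /m/: before a nasal consonant) → [ã].
/m/ (between /a/ and /e/) is unaffected → [m].
/e/ (between /m/ and /k/) is in the target of rule 2 but the environment (before a nasal consonant) is not met → [e].
/k/ meets the environment for rule 1 (before a front vowel) → [tʃ].
/i/ (word-final): rule 2 targets it, but not before a nasal consonant → unchanged [i].

[idmõmhãmetʃi]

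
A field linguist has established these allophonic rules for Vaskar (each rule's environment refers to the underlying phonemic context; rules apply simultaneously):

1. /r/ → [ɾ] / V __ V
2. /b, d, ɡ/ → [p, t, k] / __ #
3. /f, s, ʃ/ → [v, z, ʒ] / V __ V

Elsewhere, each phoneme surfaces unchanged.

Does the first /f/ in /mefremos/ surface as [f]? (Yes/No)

Yes

/f/ (between /e/ and /r/) is in the target of rule 3 but the environment (between two vowels) is not met → [f].
The actual realization is [f], which matches [f].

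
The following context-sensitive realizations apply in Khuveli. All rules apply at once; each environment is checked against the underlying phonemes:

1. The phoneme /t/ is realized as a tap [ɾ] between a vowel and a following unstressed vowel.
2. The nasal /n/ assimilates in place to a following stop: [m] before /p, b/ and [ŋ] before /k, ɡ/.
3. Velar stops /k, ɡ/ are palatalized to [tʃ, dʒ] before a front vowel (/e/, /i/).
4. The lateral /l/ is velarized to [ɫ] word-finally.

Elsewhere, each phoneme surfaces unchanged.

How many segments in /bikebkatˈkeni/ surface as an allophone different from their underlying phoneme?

2

Segments that undergo a rule: /k/ → [tʃ] (rule 3); /k/ → [tʃ] (rule 3).
All other segments surface unchanged.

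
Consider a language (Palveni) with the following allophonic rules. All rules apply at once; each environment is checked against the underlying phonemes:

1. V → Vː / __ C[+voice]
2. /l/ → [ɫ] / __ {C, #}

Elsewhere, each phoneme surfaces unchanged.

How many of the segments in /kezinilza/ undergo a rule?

4

Segments that undergo a rule: /e/ → [eː] (rule 1); /i/ → [iː] (rule 1); /i/ → [iː] (rule 1); /l/ → [ɫ] (rule 2).
All other segments surface unchanged.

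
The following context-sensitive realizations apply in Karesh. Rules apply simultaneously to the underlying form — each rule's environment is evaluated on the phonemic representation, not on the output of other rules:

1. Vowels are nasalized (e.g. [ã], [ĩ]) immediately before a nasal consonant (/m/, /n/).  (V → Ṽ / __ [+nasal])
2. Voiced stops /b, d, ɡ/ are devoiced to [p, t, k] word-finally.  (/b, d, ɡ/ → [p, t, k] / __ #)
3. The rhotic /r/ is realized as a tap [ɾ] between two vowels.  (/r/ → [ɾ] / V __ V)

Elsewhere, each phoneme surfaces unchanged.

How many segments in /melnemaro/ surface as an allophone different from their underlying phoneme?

Segments that undergo a rule: /e/ → [ẽ] (rule 1); /r/ → [ɾ] (rule 3).
All other segments surface unchanged.

2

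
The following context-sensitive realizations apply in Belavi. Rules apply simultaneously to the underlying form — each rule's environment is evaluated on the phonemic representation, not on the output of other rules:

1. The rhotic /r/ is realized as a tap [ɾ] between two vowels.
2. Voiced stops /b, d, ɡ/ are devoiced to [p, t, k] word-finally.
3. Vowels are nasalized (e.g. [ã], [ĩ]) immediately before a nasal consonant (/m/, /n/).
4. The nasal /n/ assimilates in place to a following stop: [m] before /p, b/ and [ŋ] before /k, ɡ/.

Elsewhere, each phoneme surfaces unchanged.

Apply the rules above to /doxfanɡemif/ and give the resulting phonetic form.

[doxfãŋɡẽmif]

/d/ (word-initial): rule 2 targets it, but not word-finally → unchanged [d].
/o/ (between /d/ and /x/) fails the environment for rule 3, so it stays [o].
/x/ (between /o/ and /f/): no rule targets it → [x].
/f/ (between /x/ and /a/): no rule targets it → [f].
Rule 3 applies to /a/ (between /f/ and /n/: before a nasal consonant) → [ã].
/n/ (between /a/ and /ɡ/) occurs before a labial or velar stop → [ŋ] by rule 4.
/ɡ/ (between /n/ and /e/) fails the environment for rule 2, so it stays [ɡ].
/e/ — between /ɡ/ and /m/, before a nasal consonant — surfaces as [ẽ] (rule 3).
/m/ — not in any rule's target class → [m].
/i/ (between /m/ and /f/) fails the environment for rule 3, so it stays [i].
/f/ (word-final): no rule targets it → [f].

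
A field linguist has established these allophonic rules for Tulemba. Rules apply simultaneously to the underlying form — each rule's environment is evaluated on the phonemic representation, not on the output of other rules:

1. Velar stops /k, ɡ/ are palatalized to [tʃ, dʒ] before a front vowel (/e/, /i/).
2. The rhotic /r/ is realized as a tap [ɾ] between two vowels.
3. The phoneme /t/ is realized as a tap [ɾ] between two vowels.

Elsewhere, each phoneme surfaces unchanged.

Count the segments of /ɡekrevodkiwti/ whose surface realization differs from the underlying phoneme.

2

Segments that undergo a rule: /ɡ/ → [dʒ] (rule 1); /k/ → [tʃ] (rule 1).
All other segments surface unchanged.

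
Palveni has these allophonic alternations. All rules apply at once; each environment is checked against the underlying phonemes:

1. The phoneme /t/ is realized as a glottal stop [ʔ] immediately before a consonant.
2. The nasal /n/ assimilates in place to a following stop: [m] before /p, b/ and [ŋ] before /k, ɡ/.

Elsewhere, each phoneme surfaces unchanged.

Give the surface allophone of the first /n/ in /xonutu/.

/n/ — between /o/ and /u/; rule 2 does not apply here → [n].

[n]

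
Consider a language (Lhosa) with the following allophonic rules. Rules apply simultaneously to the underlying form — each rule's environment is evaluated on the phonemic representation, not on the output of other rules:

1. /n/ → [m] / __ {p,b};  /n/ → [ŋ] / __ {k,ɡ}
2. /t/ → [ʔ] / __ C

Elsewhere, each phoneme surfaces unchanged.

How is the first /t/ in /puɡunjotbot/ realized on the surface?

[ʔ]

/t/ — between /o/ and /b/, immediately before a consonant — surfaces as [ʔ] (rule 2).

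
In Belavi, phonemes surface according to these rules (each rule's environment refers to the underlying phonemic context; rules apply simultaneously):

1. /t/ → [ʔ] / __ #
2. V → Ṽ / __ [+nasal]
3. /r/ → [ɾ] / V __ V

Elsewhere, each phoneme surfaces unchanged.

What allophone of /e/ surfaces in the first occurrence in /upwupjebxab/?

[e]

/e/ (between /j/ and /b/): rule 2 targets it, but not before a nasal consonant → unchanged [e].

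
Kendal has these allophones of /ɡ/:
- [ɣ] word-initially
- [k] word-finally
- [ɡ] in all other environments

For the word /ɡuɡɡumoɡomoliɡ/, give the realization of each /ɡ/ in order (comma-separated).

[ɣ], [ɡ], [ɡ], [ɡ], [k]

Occurrence 1 (position 1): word-initially → [ɣ].
Occurrence 2 (position 3): no conditioning environment matches → elsewhere allophone [ɡ].
Occurrence 3 (position 4): no conditioning environment matches → elsewhere allophone [ɡ].
Occurrence 4 (position 8): no conditioning environment matches → elsewhere allophone [ɡ].
Occurrence 5 (position 14): word-finally → [k].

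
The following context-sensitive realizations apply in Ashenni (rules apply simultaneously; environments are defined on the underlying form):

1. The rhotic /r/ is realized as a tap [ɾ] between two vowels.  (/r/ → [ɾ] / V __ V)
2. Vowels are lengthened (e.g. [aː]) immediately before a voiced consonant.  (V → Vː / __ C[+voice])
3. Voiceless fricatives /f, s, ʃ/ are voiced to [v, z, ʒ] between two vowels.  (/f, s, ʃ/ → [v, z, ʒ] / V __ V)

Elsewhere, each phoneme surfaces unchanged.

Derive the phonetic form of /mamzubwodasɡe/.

[maːmzuːbwoːdasɡe]

/m/ (word-initial) is unaffected → [m].
/a/ (between /m/ and /m/): before a voiced consonant, so rule 2 applies → [aː].
/m/ — not in any rule's target class → [m].
/z/ (between /m/ and /u/): no rule targets it → [z].
/u/ — between /z/ and /b/, before a voiced consonant — surfaces as [uː] (rule 2).
/b/ — not in any rule's target class → [b].
/w/ stays [w].
/o/ — between /w/ and /d/, before a voiced consonant — surfaces as [oː] (rule 2).
/d/ (between /o/ and /a/): no rule targets it → [d].
/a/ (between /d/ and /s/) fails the environment for rule 2, so it stays [a].
/s/ (between /a/ and /ɡ/): rule 3 targets it, but not between two vowels → unchanged [s].
/ɡ/ stays [ɡ].
/e/ (word-final): rule 2 targets it, but not before a voiced consonant → unchanged [e].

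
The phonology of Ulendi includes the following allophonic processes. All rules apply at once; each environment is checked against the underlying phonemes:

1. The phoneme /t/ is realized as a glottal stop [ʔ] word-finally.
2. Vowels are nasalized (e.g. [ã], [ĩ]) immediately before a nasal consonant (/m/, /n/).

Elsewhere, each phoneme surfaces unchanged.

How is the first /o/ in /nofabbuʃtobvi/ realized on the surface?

/o/ (between /n/ and /f/): rule 2 targets it, but not before a nasal consonant → unchanged [o].

[o]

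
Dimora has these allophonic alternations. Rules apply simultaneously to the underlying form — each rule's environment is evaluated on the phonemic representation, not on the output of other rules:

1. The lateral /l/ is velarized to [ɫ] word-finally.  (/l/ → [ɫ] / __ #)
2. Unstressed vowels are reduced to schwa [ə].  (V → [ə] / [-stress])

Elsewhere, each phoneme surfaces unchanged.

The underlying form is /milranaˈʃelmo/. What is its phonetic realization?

[məlrənəˈʃelmə]

/m/ — not in any rule's target class → [m].
Rule 2 applies to /i/ (between /m/ and /l/: in an unstressed syllable) → [ə].
/l/ (between /i/ and /r/) fails the environment for rule 1, so it stays [l].
/r/ (between /l/ and /a/) is unaffected → [r].
/a/ (between /r/ and /n/) occurs in an unstressed syllable → [ə] by rule 2.
/n/ (between /a/ and /a/): no rule targets it → [n].
/a/ — between /n/ and /ʃ/, in an unstressed syllable — surfaces as [ə] (rule 2).
/ʃ/ (between /a/ and /e/): no rule targets it → [ʃ].
/e/ (between /ʃ/ and /l/) fails the environment for rule 2, so it stays [e].
/l/ (between /e/ and /m/) is in the target of rule 1 but the environment (word-finally) is not met → [l].
/m/ (between /l/ and /o/) is unaffected → [m].
/o/ (word-final) occurs in an unstressed syllable → [ə] by rule 2.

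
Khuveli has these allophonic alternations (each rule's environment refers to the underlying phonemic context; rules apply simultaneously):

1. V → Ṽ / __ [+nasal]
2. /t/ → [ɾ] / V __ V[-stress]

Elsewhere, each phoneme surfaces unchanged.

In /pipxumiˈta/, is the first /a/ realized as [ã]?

No

/a/ (word-final) is in the target of rule 1 but the environment (before a nasal consonant) is not met → [a].
The actual realization is [a], not [ã].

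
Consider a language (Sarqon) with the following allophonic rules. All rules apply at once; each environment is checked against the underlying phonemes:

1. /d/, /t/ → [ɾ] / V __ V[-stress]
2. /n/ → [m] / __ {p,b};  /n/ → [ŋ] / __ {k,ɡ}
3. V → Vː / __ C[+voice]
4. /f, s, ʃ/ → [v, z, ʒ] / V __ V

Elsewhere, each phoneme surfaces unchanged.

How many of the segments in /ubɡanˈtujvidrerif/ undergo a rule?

5

Segments that undergo a rule: /u/ → [uː] (rule 3); /a/ → [aː] (rule 3); /u/ → [uː] (rule 3); /i/ → [iː] (rule 3); /e/ → [eː] (rule 3).
All other segments surface unchanged.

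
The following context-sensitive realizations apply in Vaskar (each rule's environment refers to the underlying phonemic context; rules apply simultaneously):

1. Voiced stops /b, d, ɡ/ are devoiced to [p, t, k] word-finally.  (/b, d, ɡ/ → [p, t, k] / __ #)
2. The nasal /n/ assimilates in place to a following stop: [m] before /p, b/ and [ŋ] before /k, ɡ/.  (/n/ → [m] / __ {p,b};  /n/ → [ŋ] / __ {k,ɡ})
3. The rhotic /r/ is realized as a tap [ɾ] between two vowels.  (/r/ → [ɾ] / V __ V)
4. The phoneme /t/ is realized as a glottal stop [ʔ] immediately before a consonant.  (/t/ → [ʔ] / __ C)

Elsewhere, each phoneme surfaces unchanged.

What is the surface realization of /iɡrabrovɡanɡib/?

[iɡrabrovɡaŋɡip]

/i/ (word-initial) is unaffected → [i].
/ɡ/ — between /i/ and /r/; rule 1 does not apply here → [ɡ].
/r/ — between /ɡ/ and /a/; rule 3 does not apply here → [r].
/a/ stays [a].
/b/ — between /a/ and /r/; rule 1 does not apply here → [b].
/r/ (between /b/ and /o/) is in the target of rule 3 but the environment (between two vowels) is not met → [r].
/o/ (between /r/ and /v/): no rule targets it → [o].
/v/ stays [v].
/ɡ/ (between /v/ and /a/) fails the environment for rule 1, so it stays [ɡ].
/a/ stays [a].
/n/ (between /a/ and /ɡ/): before a labial or velar stop, so rule 2 applies → [ŋ].
/ɡ/ (between /n/ and /i/) fails the environment for rule 1, so it stays [ɡ].
/i/ — not in any rule's target class → [i].
/b/ (word-final) occurs word-finally → [p] by rule 1.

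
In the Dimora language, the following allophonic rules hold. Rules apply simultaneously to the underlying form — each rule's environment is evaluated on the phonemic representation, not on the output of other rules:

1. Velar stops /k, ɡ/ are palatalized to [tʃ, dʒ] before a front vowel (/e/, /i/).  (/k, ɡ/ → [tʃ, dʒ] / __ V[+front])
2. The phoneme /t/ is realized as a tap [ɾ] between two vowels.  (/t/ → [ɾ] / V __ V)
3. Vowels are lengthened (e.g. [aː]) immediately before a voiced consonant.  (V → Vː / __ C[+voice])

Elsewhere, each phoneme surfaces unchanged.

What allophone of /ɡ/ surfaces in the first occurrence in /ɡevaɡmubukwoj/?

Rule 1 applies to /ɡ/ (word-initial: before a front vowel) → [dʒ].

[dʒ]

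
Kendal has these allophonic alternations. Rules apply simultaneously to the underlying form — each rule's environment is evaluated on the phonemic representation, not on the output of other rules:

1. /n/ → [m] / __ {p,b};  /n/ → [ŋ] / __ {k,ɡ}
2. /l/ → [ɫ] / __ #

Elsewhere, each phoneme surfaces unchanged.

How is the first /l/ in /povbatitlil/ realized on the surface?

/l/ (between /t/ and /i/) is in the target of rule 2 but the environment (word-finally) is not met → [l].

[l]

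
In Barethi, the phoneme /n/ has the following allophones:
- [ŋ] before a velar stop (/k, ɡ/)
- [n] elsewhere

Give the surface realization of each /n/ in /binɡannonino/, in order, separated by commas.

[ŋ], [n], [n], [n], [n]

Occurrence 1 (position 3): before a velar stop → [ŋ].
Occurrence 2 (position 6): no conditioning environment matches → elsewhere allophone [n].
Occurrence 3 (position 7): no conditioning environment matches → elsewhere allophone [n].
Occurrence 4 (position 9): no conditioning environment matches → elsewhere allophone [n].
Occurrence 5 (position 11): no conditioning environment matches → elsewhere allophone [n].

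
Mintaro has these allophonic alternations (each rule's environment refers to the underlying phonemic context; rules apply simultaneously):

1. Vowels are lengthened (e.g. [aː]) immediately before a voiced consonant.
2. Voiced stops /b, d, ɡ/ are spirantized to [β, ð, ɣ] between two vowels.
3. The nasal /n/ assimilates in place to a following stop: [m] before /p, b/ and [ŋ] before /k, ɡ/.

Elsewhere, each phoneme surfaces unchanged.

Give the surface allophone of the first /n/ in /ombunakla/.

/n/ (between /u/ and /a/) is in the target of rule 3 but the environment (before a labial or velar stop) is not met → [n].

[n]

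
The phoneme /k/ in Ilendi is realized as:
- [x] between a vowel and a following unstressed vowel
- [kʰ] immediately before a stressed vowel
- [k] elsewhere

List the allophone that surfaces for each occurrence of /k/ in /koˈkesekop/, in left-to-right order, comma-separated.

[k], [kʰ], [x]

Occurrence 1 (position 1): no conditioning environment matches → elsewhere allophone [k].
Occurrence 2 (position 3): immediately before a stressed vowel → [kʰ].
Occurrence 3 (position 7): between a vowel and a following unstressed vowel → [x].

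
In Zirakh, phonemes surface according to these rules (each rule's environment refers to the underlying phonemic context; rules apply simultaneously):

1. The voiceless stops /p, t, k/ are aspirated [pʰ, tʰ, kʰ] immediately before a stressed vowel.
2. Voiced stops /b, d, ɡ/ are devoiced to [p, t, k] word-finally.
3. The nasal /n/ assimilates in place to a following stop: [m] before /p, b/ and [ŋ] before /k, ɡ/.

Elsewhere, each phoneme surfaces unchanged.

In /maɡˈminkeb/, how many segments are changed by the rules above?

Segments that undergo a rule: /n/ → [ŋ] (rule 3); /b/ → [p] (rule 2).
All other segments surface unchanged.

2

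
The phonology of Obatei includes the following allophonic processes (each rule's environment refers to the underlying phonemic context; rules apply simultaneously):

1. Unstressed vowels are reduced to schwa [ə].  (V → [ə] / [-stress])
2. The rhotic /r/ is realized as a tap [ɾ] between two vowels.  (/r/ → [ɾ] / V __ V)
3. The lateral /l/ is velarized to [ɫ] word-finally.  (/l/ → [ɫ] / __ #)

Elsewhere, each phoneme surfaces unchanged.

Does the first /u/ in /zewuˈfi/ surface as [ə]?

/u/ (between /w/ and /f/): in an unstressed syllable, so rule 1 applies → [ə].
The actual realization is [ə], which matches [ə].

Yes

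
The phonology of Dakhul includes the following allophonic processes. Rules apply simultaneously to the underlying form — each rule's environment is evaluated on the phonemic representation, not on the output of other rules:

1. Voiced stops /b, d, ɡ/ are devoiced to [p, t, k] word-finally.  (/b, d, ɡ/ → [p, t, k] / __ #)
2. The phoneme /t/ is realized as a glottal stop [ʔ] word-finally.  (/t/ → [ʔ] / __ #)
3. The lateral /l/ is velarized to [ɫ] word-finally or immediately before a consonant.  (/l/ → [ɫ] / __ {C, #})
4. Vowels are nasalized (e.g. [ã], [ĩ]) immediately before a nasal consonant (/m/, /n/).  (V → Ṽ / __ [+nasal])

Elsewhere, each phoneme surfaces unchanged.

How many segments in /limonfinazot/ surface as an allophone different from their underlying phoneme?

Segments that undergo a rule: /i/ → [ĩ] (rule 4); /o/ → [õ] (rule 4); /i/ → [ĩ] (rule 4); /t/ → [ʔ] (rule 2).
All other segments surface unchanged.

4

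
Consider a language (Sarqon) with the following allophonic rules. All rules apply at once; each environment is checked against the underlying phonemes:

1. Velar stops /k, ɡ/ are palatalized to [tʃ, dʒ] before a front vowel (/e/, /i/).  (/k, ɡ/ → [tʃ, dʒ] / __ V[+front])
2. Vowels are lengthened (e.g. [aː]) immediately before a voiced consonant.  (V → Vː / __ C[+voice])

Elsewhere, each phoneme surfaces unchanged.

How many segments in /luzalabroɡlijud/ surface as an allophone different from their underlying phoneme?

6

Segments that undergo a rule: /u/ → [uː] (rule 2); /a/ → [aː] (rule 2); /a/ → [aː] (rule 2); /o/ → [oː] (rule 2); /i/ → [iː] (rule 2); /u/ → [uː] (rule 2).
All other segments surface unchanged.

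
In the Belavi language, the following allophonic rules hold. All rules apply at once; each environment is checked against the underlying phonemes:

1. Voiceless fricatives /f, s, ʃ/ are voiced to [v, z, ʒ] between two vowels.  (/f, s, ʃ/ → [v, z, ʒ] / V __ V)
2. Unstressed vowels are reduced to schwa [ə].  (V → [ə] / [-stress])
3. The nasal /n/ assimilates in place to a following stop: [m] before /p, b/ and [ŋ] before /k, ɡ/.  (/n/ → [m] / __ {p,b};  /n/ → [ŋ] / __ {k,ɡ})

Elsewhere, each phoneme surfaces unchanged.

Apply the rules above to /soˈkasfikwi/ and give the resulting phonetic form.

/s/ — word-initial; rule 1 does not apply here → [s].
/o/ (between /s/ and /k/) occurs in an unstressed syllable → [ə] by rule 2.
/k/ stays [k].
/a/ (between /k/ and /s/): rule 2 targets it, but not in an unstressed syllable → unchanged [a].
/s/ (between /a/ and /f/) is in the target of rule 1 but the environment (between two vowels) is not met → [s].
/f/ (between /s/ and /i/) fails the environment for rule 1, so it stays [f].
/i/ — between /f/ and /k/, in an unstressed syllable — surfaces as [ə] (rule 2).
/k/ (between /i/ and /w/) is unaffected → [k].
/w/ (between /k/ and /i/): no rule targets it → [w].
/i/ meets the environment for rule 2 (in an unstressed syllable) → [ə].

[səˈkasfəkwə]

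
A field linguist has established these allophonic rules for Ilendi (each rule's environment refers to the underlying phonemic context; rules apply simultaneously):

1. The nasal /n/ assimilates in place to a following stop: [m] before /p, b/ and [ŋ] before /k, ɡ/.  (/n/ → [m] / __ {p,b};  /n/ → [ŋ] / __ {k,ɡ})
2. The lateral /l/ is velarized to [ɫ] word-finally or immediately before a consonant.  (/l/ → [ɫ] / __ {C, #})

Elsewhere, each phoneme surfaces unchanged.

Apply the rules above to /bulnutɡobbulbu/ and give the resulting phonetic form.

/b/ (word-initial) is unaffected → [b].
/u/ stays [u].
/l/ (between /u/ and /n/) occurs word-finally or immediately before a consonant → [ɫ] by rule 2.
/n/ — between /l/ and /u/; rule 1 does not apply here → [n].
/u/ (between /n/ and /t/): no rule targets it → [u].
/t/ — not in any rule's target class → [t].
/ɡ/ — not in any rule's target class → [ɡ].
/o/ — not in any rule's target class → [o].
/b/ (between /o/ and /b/): no rule targets it → [b].
/b/ — not in any rule's target class → [b].
/u/ (between /b/ and /l/) is unaffected → [u].
/l/ — between /u/ and /b/, word-finally or immediately before a consonant — surfaces as [ɫ] (rule 2).
/b/ (between /l/ and /u/) is unaffected → [b].
/u/ — not in any rule's target class → [u].

[buɫnutɡobbuɫbu]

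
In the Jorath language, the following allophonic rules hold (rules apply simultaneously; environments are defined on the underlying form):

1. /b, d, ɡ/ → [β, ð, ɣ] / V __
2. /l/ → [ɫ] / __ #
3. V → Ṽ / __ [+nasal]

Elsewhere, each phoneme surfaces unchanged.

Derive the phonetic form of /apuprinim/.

/a/ — word-initial; rule 3 does not apply here → [a].
/p/ (between /a/ and /u/): no rule targets it → [p].
/u/ (between /p/ and /p/) fails the environment for rule 3, so it stays [u].
/p/ (between /u/ and /r/) is unaffected → [p].
/r/ — not in any rule's target class → [r].
/i/ — between /r/ and /n/, before a nasal consonant — surfaces as [ĩ] (rule 3).
/n/ (between /i/ and /i/): no rule targets it → [n].
Rule 3 applies to /i/ (between /n/ and /m/: before a nasal consonant) → [ĩ].
/m/ — not in any rule's target class → [m].

[apuprĩnĩm]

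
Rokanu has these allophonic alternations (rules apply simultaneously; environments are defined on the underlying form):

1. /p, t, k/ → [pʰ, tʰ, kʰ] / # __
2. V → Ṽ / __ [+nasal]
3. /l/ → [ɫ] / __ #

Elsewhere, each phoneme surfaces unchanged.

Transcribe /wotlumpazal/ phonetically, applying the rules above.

/o/ (between /w/ and /t/) fails the environment for rule 2, so it stays [o].
/t/ (between /o/ and /l/) fails the environment for rule 1, so it stays [t].
/l/ (between /t/ and /u/) is in the target of rule 3 but the environment (word-finally) is not met → [l].
/u/ (between /l/ and /m/) occurs before a nasal consonant → [ũ] by rule 2.
/p/ (between /m/ and /a/): rule 1 targets it, but not word-initially → unchanged [p].
/a/ (between /p/ and /z/): rule 2 targets it, but not before a nasal consonant → unchanged [a].
/a/ (between /z/ and /l/): rule 2 targets it, but not before a nasal consonant → unchanged [a].
Rule 3 applies to /l/ (word-final: word-finally) → [ɫ].

[wotlũmpazaɫ]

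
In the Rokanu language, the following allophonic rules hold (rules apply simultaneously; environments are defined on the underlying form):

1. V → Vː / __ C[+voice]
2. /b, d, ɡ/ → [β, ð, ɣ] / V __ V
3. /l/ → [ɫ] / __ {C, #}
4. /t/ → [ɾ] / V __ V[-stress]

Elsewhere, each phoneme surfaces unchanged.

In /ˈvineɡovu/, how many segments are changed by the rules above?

Segments that undergo a rule: /i/ → [iː] (rule 1); /e/ → [eː] (rule 1); /ɡ/ → [ɣ] (rule 2); /o/ → [oː] (rule 1).
All other segments surface unchanged.

4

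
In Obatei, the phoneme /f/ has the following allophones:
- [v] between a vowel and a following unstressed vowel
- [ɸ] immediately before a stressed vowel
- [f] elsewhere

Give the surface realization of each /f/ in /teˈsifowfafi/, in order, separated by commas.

[v], [f], [v]

Occurrence 1 (position 5): between a vowel and a following unstressed vowel → [v].
Occurrence 2 (position 8): no conditioning environment matches → elsewhere allophone [f].
Occurrence 3 (position 10): between a vowel and a following unstressed vowel → [v].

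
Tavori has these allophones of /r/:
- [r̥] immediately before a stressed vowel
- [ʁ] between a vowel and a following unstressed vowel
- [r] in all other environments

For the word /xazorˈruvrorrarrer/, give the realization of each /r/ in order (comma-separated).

Occurrence 1 (position 5): no conditioning environment matches → elsewhere allophone [r].
Occurrence 2 (position 6): immediately before a stressed vowel → [r̥].
Occurrence 3 (position 9): no conditioning environment matches → elsewhere allophone [r].
Occurrence 4 (position 11): no conditioning environment matches → elsewhere allophone [r].
Occurrence 5 (position 12): no conditioning environment matches → elsewhere allophone [r].
Occurrence 6 (position 14): no conditioning environment matches → elsewhere allophone [r].
Occurrence 7 (position 15): no conditioning environment matches → elsewhere allophone [r].
Occurrence 8 (position 17): no conditioning environment matches → elsewhere allophone [r].

[r], [r̥], [r], [r], [r], [r], [r], [r]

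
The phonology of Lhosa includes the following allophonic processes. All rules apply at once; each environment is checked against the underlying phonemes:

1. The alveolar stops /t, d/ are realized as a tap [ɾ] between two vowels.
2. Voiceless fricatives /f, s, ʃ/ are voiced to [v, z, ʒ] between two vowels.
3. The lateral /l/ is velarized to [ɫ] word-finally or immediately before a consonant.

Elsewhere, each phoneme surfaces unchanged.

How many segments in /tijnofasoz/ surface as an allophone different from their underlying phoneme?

2

Segments that undergo a rule: /f/ → [v] (rule 2); /s/ → [z] (rule 2).
All other segments surface unchanged.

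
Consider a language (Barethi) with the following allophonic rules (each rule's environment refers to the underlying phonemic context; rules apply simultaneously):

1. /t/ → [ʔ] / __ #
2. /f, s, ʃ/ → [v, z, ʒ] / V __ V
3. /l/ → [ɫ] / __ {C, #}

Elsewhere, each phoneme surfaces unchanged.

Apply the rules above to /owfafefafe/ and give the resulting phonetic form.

[owfavevave]

/o/ (word-initial) is unaffected → [o].
/w/ stays [w].
/f/ (between /w/ and /a/): rule 2 targets it, but not between two vowels → unchanged [f].
/a/ stays [a].
/f/ meets the environment for rule 2 (between two vowels) → [v].
/e/ stays [e].
/f/ (between /e/ and /a/): between two vowels, so rule 2 applies → [v].
/a/ (between /f/ and /f/): no rule targets it → [a].
Rule 2 applies to /f/ (between /a/ and /e/: between two vowels) → [v].
/e/ (word-final): no rule targets it → [e].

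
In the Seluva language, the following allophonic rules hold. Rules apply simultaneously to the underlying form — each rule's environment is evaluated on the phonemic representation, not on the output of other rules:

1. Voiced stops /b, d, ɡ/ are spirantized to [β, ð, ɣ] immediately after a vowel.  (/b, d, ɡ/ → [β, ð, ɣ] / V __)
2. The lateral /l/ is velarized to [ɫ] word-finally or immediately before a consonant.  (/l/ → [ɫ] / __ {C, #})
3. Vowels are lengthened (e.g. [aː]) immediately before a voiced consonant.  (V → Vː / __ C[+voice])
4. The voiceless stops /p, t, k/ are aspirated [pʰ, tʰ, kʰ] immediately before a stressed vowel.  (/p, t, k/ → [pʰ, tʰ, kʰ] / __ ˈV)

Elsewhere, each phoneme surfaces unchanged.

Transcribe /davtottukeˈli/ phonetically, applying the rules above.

[daːvtottukeːˈli]

/d/ (word-initial) is in the target of rule 1 but the environment (immediately after a vowel) is not met → [d].
/a/ (between /d/ and /v/) occurs before a voiced consonant → [aː] by rule 3.
/t/ (between /v/ and /o/) fails the environment for rule 4, so it stays [t].
/o/ (between /t/ and /t/) is in the target of rule 3 but the environment (before a voiced consonant) is not met → [o].
/t/ (between /o/ and /t/) is in the target of rule 4 but the environment (immediately before a stressed vowel) is not met → [t].
/t/ (between /t/ and /u/): rule 4 targets it, but not immediately before a stressed vowel → unchanged [t].
/u/ (between /t/ and /k/): rule 3 targets it, but not before a voiced consonant → unchanged [u].
/k/ (between /u/ and /e/): rule 4 targets it, but not immediately before a stressed vowel → unchanged [k].
/e/ (between /k/ and /l/) occurs before a voiced consonant → [eː] by rule 3.
/l/ (between /e/ and /i/) is in the target of rule 2 but the environment (word-finally or immediately before a consonant) is not met → [l].
/i/ (word-final) fails the environment for rule 3, so it stays [i].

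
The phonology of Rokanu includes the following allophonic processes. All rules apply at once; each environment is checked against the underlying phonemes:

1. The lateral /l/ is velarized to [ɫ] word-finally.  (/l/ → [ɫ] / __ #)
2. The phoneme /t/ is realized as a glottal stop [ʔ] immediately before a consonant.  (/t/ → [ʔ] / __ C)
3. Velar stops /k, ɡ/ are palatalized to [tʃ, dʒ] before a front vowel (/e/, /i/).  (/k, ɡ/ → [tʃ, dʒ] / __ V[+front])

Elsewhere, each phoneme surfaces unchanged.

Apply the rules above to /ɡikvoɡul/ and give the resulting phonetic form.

Rule 3 applies to /ɡ/ (word-initial: before a front vowel) → [dʒ].
/k/ (between /i/ and /v/) is in the target of rule 3 but the environment (before a front vowel) is not met → [k].
/ɡ/ — between /o/ and /u/; rule 3 does not apply here → [ɡ].
/l/ — word-final, word-finally — surfaces as [ɫ] (rule 1).

[dʒikvoɡuɫ]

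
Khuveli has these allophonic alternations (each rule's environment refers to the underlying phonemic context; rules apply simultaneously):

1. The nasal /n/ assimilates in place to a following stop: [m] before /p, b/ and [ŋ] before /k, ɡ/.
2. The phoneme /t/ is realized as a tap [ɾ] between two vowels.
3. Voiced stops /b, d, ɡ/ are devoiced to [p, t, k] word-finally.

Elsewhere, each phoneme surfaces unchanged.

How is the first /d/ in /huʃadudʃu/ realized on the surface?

[d]

/d/ (between /a/ and /u/) fails the environment for rule 3, so it stays [d].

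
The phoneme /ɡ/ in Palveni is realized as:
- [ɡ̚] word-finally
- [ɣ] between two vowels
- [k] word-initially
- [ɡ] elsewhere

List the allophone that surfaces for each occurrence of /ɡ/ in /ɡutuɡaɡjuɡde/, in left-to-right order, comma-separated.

[k], [ɣ], [ɡ], [ɡ]

Occurrence 1 (position 1): word-initially → [k].
Occurrence 2 (position 5): between two vowels → [ɣ].
Occurrence 3 (position 7): no conditioning environment matches → elsewhere allophone [ɡ].
Occurrence 4 (position 10): no conditioning environment matches → elsewhere allophone [ɡ].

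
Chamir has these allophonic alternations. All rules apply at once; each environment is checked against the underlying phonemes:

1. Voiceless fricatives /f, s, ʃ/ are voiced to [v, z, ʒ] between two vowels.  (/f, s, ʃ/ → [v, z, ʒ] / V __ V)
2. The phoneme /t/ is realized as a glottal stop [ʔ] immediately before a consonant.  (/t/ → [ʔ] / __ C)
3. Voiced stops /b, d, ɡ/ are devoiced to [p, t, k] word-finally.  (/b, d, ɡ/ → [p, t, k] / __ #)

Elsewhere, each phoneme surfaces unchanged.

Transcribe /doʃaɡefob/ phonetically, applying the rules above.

/d/ (word-initial): rule 3 targets it, but not word-finally → unchanged [d].
/o/ stays [o].
/ʃ/ — between /o/ and /a/, between two vowels — surfaces as [ʒ] (rule 1).
/a/ (between /ʃ/ and /ɡ/) is unaffected → [a].
/ɡ/ — between /a/ and /e/; rule 3 does not apply here → [ɡ].
/e/ — not in any rule's target class → [e].
/f/ meets the environment for rule 1 (between two vowels) → [v].
/o/ stays [o].
/b/ — word-final, word-finally — surfaces as [p] (rule 3).

[doʒaɡevop]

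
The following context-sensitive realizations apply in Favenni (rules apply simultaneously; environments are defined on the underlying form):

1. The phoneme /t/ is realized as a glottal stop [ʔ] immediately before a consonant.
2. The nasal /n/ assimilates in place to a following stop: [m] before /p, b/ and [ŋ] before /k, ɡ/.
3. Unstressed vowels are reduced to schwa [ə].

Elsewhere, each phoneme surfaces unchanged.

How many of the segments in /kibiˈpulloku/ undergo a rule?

Segments that undergo a rule: /i/ → [ə] (rule 3); /i/ → [ə] (rule 3); /o/ → [ə] (rule 3); /u/ → [ə] (rule 3).
All other segments surface unchanged.

4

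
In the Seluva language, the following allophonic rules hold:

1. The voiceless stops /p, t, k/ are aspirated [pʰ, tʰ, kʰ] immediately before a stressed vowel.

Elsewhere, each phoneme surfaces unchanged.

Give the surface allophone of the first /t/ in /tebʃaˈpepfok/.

/t/ — word-initial; rule 1 does not apply here → [t].

[t]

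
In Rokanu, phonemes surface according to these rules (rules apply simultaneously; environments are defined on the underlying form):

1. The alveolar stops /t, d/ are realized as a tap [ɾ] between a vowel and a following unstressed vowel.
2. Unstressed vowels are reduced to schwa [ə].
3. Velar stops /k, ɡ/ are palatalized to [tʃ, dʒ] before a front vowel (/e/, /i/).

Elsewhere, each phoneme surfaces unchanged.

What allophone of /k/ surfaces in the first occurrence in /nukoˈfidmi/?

[k]

/k/ — between /u/ and /o/; rule 3 does not apply here → [k].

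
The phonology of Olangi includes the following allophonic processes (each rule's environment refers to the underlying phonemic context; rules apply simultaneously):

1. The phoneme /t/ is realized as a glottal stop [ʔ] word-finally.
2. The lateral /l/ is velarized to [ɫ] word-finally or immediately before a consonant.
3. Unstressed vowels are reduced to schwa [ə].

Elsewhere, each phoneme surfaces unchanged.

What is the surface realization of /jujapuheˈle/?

/u/ (between /j/ and /j/): in an unstressed syllable, so rule 3 applies → [ə].
/a/ — between /j/ and /p/, in an unstressed syllable — surfaces as [ə] (rule 3).
Rule 3 applies to /u/ (between /p/ and /h/: in an unstressed syllable) → [ə].
/e/ — between /h/ and /l/, in an unstressed syllable — surfaces as [ə] (rule 3).
/l/ (between /e/ and /e/): rule 2 targets it, but not word-finally or immediately before a consonant → unchanged [l].
/e/ (word-final) fails the environment for rule 3, so it stays [e].

[jəjəpəhəˈle]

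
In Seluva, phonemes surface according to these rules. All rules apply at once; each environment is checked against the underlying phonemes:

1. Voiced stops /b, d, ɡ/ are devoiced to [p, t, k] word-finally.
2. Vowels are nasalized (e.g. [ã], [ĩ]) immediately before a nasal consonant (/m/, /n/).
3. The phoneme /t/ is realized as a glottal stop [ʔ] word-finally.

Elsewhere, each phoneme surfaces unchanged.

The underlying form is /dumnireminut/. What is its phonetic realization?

[dũmnirẽmĩnuʔ]

/d/ (word-initial) is in the target of rule 1 but the environment (word-finally) is not met → [d].
Rule 2 applies to /u/ (between /d/ and /m/: before a nasal consonant) → [ũ].
/m/ — not in any rule's target class → [m].
/n/ (between /m/ and /i/) is unaffected → [n].
/i/ (between /n/ and /r/): rule 2 targets it, but not before a nasal consonant → unchanged [i].
/r/ (between /i/ and /e/): no rule targets it → [r].
/e/ — between /r/ and /m/, before a nasal consonant — surfaces as [ẽ] (rule 2).
/m/ (between /e/ and /i/) is unaffected → [m].
/i/ (between /m/ and /n/): before a nasal consonant, so rule 2 applies → [ĩ].
/n/ — not in any rule's target class → [n].
/u/ — between /n/ and /t/; rule 2 does not apply here → [u].
/t/ meets the environment for rule 3 (word-finally) → [ʔ].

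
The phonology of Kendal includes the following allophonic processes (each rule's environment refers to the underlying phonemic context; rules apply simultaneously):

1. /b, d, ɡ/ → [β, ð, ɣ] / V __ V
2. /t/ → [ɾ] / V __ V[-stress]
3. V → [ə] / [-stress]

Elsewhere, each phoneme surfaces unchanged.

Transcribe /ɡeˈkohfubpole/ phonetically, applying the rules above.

/ɡ/ (word-initial): rule 1 targets it, but not between two vowels → unchanged [ɡ].
/e/ (between /ɡ/ and /k/): in an unstressed syllable, so rule 3 applies → [ə].
/k/ (between /e/ and /o/) is unaffected → [k].
/o/ (between /k/ and /h/) fails the environment for rule 3, so it stays [o].
/h/ stays [h].
/f/ — not in any rule's target class → [f].
/u/ meets the environment for rule 3 (in an unstressed syllable) → [ə].
/b/ (between /u/ and /p/): rule 1 targets it, but not between two vowels → unchanged [b].
/p/ — not in any rule's target class → [p].
/o/ (between /p/ and /l/): in an unstressed syllable, so rule 3 applies → [ə].
/l/ — not in any rule's target class → [l].
/e/ (word-final) occurs in an unstressed syllable → [ə] by rule 3.

[ɡəˈkohfəbpələ]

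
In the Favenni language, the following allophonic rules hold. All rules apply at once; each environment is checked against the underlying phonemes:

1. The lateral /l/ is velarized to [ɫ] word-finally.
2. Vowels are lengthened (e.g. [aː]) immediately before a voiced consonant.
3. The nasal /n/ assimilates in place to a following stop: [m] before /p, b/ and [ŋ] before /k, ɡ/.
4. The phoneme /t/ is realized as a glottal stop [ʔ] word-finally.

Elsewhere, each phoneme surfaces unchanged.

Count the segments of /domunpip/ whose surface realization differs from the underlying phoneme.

Segments that undergo a rule: /o/ → [oː] (rule 2); /u/ → [uː] (rule 2); /n/ → [m] (rule 3).
All other segments surface unchanged.

3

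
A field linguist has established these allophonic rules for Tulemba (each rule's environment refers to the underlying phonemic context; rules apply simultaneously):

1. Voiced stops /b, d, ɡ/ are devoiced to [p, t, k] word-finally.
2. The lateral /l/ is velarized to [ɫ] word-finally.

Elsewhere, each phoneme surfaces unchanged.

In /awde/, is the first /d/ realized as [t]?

No

/d/ (between /w/ and /e/) fails the environment for rule 1, so it stays [d].
The actual realization is [d], not [t].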